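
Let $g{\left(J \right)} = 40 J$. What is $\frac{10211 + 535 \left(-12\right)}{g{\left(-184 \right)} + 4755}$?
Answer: $- \frac{3791}{2605} \approx -1.4553$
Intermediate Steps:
$\frac{10211 + 535 \left(-12\right)}{g{\left(-184 \right)} + 4755} = \frac{10211 + 535 \left(-12\right)}{40 \left(-184\right) + 4755} = \frac{10211 - 6420}{-7360 + 4755} = \frac{3791}{-2605} = 3791 \left(- \frac{1}{2605}\right) = - \frac{3791}{2605}$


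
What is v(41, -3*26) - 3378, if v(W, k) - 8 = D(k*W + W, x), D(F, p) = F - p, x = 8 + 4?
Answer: -6539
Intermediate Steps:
x = 12
v(W, k) = -4 + W + W*k (v(W, k) = 8 + ((k*W + W) - 1*12) = 8 + ((W*k + W) - 12) = 8 + ((W + W*k) - 12) = 8 + (-12 + W + W*k) = -4 + W + W*k)
v(41, -3*26) - 3378 = (-4 + 41*(1 - 3*26)) - 3378 = (-4 + 41*(1 - 78)) - 3378 = (-4 + 41*(-77)) - 3378 = (-4 - 3157) - 3378 = -3161 - 3378 = -6539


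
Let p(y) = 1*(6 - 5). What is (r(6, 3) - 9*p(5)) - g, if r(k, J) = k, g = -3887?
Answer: 3884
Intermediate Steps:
p(y) = 1 (p(y) = 1*1 = 1)
(r(6, 3) - 9*p(5)) - g = (6 - 9*1) - 1*(-3887) = (6 - 9) + 3887 = -3 + 3887 = 3884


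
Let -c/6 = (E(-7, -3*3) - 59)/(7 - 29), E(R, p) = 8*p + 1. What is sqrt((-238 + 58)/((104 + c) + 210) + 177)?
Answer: sqrt(103476642)/766 ≈ 13.280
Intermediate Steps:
E(R, p) = 1 + 8*p
c = -390/11 (c = -6*((1 + 8*(-3*3)) - 59)/(7 - 29) = -6*((1 + 8*(-9)) - 59)/(-22) = -6*((1 - 72) - 59)*(-1)/22 = -6*(-71 - 59)*(-1)/22 = -(-780)*(-1)/22 = -6*65/11 = -390/11 ≈ -35.455)
sqrt((-238 + 58)/((104 + c) + 210) + 177) = sqrt((-238 + 58)/((104 - 390/11) + 210) + 177) = sqrt(-180/(754/11 + 210) + 177) = sqrt(-180/3064/11 + 177) = sqrt(-180*11/3064 + 177) = sqrt(-495/766 + 177) = sqrt(135087/766) = sqrt(103476642)/766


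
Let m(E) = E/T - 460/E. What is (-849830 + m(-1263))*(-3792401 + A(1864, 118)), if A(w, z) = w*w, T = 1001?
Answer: 48794319250354585/180609 ≈ 2.7017e+11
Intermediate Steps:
A(w, z) = w**2
m(E) = -460/E + E/1001 (m(E) = E/1001 - 460/E = -460/E + E/1001)
(-849830 + m(-1263))*(-3792401 + A(1864, 118)) = (-849830 + (-460/(-1263) + (1/1001)*(-1263)))*(-3792401 + 1864**2) = (-849830 + (-460*(-1/1263) - 1263/1001))*(-3792401 + 3474496) = (-849830 + (460/1263 - 1263/1001))*(-317905) = (-849830 - 1134709/1264263)*(-317905) = -1074409759999/1264263*(-317905) = 48794319250354585/180609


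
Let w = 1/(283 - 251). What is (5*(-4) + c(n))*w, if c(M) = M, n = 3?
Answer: -17/32 ≈ -0.53125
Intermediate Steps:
w = 1/32 ≈ 0.031250
(5*(-4) + c(n))*w = (5*(-4) + 3)*(1/32) = (-20 + 3)*(1/32) = -17*1/32 = -17/32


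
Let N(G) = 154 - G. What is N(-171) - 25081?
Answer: -24756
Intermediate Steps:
N(-171) - 25081 = (154 - 1*(-171)) - 25081 = (154 + 171) - 25081 = 325 - 25081 = -24756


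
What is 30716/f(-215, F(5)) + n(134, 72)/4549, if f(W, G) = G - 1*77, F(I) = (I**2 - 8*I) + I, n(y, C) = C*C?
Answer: -139276076/395763 ≈ -351.92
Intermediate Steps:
n(y, C) = C**2
F(I) = I**2 - 7*I
f(W, G) = -77 + G (f(W, G) = G - 77 = -77 + G)
30716/f(-215, F(5)) + n(134, 72)/4549 = 30716/(-77 + 5*(-7 + 5)) + 72**2/4549 = 30716/(-77 + 5*(-2)) + 5184*(1/4549) = 30716/(-77 - 10) + 5184/4549 = 30716/(-87) + 5184/4549 = 30716*(-1/87) + 5184/4549 = -30716/87 + 5184/4549 = -139276076/395763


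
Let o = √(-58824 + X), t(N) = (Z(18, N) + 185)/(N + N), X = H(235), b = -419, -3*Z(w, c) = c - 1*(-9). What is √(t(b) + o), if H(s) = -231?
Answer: √(-2426010 + 6320196*I*√59055)/2514 ≈ 11.014 + 11.032*I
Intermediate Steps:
Z(w, c) = -3 - c/3 (Z(w, c) = -(c - 1*(-9))/3 = -(c + 9)/3 = -(9 + c)/3 = -3 - c/3)
X = -231
t(N) = (182 - N/3)/(2*N) (t(N) = ((-3 - N/3) + 185)/(N + N) = (182 - N/3)/((2*N)) = (182 - N/3)*(1/(2*N)) = (182 - N/3)/(2*N))
o = I*√59055 (o = √(-58824 - 231) = √(-59055) = I*√59055 ≈ 243.01*I)
√(t(b) + o) = √((⅙)*(546 - 1*(-419))/(-419) + I*√59055) = √((⅙)*(-1/419)*(546 + 419) + I*√59055) = √((⅙)*(-1/419)*965 + I*√59055) = √(-965/2514 + I*√59055)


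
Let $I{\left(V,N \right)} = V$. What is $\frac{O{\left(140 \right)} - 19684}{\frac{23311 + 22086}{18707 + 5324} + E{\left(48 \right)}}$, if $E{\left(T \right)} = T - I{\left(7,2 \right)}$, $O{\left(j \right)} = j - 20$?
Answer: $- \frac{117535621}{257667} \approx -456.15$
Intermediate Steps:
$O{\left(j \right)} = -20 + j$
$E{\left(T \right)} = -7 + T$ ($E{\left(T \right)} = T - 7 = -7 + T$)
$\frac{O{\left(140 \right)} - 19684}{\frac{23311 + 22086}{18707 + 5324} + E{\left(48 \right)}} = \frac{\left(-20 + 140\right) - 19684}{\frac{23311 + 22086}{18707 + 5324} + \left(-7 + 48\right)} = \frac{120 - 19684}{\frac{45397}{24031} + 41} = - \frac{19564}{45397 \cdot \frac{1}{24031} + 41} = - \frac{19564}{\frac{45397}{24031} + 41} = - \frac{19564}{\frac{1030668}{24031}} = \left(-19564\right) \frac{24031}{1030668} = - \frac{117535621}{257667}$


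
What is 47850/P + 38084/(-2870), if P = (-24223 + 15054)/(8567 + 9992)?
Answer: -1274523691348/13157515 ≈ -96867.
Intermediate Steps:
P = -9169/18559 ≈ -0.49405
47850/P + 38084/(-2870) = 47850/(-9169/18559) + 38084/(-2870) = 47850*(-18559/9169) + 38084*(-1/2870) = -888048150/9169 - 19042/1435 = -1274523691348/13157515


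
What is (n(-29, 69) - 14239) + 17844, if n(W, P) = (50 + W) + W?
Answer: 3597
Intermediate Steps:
n(W, P) = 50 + 2*W
(n(-29, 69) - 14239) + 17844 = ((50 + 2*(-29)) - 14239) + 17844 = ((50 - 58) - 14239) + 17844 = (-8 - 14239) + 17844 = -14247 + 17844 = 3597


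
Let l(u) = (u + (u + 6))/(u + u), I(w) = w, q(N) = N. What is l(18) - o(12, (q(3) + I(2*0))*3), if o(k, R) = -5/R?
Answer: 31/18 ≈ 1.7222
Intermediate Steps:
l(u) = (6 + 2*u)/(2*u) (l(u) = (u + (6 + u))/((2*u)) = (6 + 2*u)*(1/(2*u)) = (6 + 2*u)/(2*u))
l(18) - o(12, (q(3) + I(2*0))*3) = (3 + 18)/18 - (-5)/((3 + 2*0)*3) = (1/18)*21 - (-5)/((3 + 0)*3) = 7/6 - (-5)/(3*3) = 7/6 - (-5)/9 = 7/6 - 1*(-5/9) = 7/6 + 5/9 = 31/18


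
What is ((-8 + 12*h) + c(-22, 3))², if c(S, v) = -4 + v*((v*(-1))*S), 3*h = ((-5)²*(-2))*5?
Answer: 662596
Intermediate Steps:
h = -250/3 (h = (((-5)²*(-2))*5)/3 = ((25*(-2))*5)/3 = (-50*5)/3 = (⅓)*(-250) = -250/3 ≈ -83.333)
c(S, v) = -4 - S*v² (c(S, v) = -4 + v*((-v)*S) = -4 + v*(-S*v) = -4 - S*v²)
((-8 + 12*h) + c(-22, 3))² = ((-8 + 12*(-250/3)) + (-4 - 1*(-22)*3²))² = ((-8 - 1000) + (-4 - 1*(-22)*9))² = (-1008 + (-4 + 198))² = (-1008 + 194)² = (-814)² = 662596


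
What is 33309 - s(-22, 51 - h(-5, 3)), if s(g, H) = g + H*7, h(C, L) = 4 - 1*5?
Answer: 32967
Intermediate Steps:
h(C, L) = -1 (h(C, L) = 4 - 5 = -1)
s(g, H) = g + 7*H
33309 - s(-22, 51 - h(-5, 3)) = 33309 - (-22 + 7*(51 - 1*(-1))) = 33309 - (-22 + 7*(51 + 1)) = 33309 - (-22 + 7*52) = 33309 - (-22 + 364) = 33309 - 1*342 = 33309 - 342 = 32967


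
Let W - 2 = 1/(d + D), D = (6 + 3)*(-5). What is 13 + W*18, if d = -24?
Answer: 1121/23 ≈ 48.739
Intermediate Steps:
D = -45 (D = 9*(-5) = -45)
W = 137/69 (W = 2 + 1/(-24 - 45) = 2 + 1/(-69) = 2 - 1/69 = 137/69 ≈ 1.9855)
13 + W*18 = 13 + (137/69)*18 = 13 + 822/23 = 1121/23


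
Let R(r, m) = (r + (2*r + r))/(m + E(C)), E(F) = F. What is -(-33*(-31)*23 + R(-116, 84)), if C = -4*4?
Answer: -399877/17 ≈ -23522.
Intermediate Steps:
C = -16
R(r, m) = 4*r/(-16 + m) (R(r, m) = (r + (2*r + r))/(m - 16) = (r + 3*r)/(-16 + m) = (4*r)/(-16 + m) = 4*r/(-16 + m))
-(-33*(-31)*23 + R(-116, 84)) = -(-33*(-31)*23 + 4*(-116)/(-16 + 84)) = -(1023*23 + 4*(-116)/68) = -(23529 + 4*(-116)*(1/68)) = -(23529 - 116/17) = -1*399877/17 = -399877/17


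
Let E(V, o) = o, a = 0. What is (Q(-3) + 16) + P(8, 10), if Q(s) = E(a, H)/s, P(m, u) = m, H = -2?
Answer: 74/3 ≈ 24.667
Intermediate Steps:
Q(s) = -2/s
(Q(-3) + 16) + P(8, 10) = (-2/(-3) + 16) + 8 = (-2*(-⅓) + 16) + 8 = (⅔ + 16) + 8 = 50/3 + 8 = 74/3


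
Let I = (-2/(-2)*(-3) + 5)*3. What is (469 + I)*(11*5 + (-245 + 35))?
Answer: -73625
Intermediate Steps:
I = 6 (I = (-2*(-½)*(-3) + 5)*3 = (1*(-3) + 5)*3 = (-3 + 5)*3 = 2*3 = 6)
(469 + I)*(11*5 + (-245 + 35)) = (469 + 6)*(11*5 + (-245 + 35)) = 475*(55 - 210) = 475*(-155) = -73625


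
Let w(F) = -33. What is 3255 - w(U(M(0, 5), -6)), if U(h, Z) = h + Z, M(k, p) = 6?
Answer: 3288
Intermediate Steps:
U(h, Z) = Z + h
3255 - w(U(M(0, 5), -6)) = 3255 - 1*(-33) = 3255 + 33 = 3288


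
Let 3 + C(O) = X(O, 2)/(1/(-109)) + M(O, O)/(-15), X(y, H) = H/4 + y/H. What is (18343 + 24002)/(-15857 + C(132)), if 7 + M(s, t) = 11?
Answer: -1270350/693263 ≈ -1.8324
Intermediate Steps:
X(y, H) = H/4 + y/H (X(y, H) = H*(¼) + y/H = H/4 + y/H)
M(s, t) = 4 (M(s, t) = -7 + 11 = 4)
C(O) = -1733/30 - 109*O/2 (C(O) = -3 + (((¼)*2 + O/2)/(1/(-109)) + 4/(-15)) = -3 + ((½ + O*(½))/(-1/109) + 4*(-1/15)) = -3 + ((½ + O/2)*(-109) - 4/15) = -3 + ((-109/2 - 109*O/2) - 4/15) = -3 + (-1643/30 - 109*O/2) = -1733/30 - 109*O/2)
(18343 + 24002)/(-15857 + C(132)) = (18343 + 24002)/(-15857 + (-1733/30 - 109/2*132)) = 42345/(-15857 + (-1733/30 - 7194)) = 42345/(-15857 - 217553/30) = 42345/(-693263/30) = 42345*(-30/693263) = -1270350/693263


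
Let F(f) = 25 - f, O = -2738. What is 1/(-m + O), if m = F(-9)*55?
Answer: -1/4608 ≈ -0.00021701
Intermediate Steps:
m = 1870 (m = (25 - 1*(-9))*55 = (25 + 9)*55 = 34*55 = 1870)
1/(-m + O) = 1/(-1*1870 - 2738) = 1/(-1870 - 2738) = 1/(-4608) = -1/4608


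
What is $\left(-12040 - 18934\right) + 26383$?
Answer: $-4591$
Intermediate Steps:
$\left(-12040 - 18934\right) + 26383 = -30974 + 26383 = -4591$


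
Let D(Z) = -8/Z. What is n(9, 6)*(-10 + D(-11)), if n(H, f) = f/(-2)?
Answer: 306/11 ≈ 27.818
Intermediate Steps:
n(H, f) = -f/2 (n(H, f) = f*(-½) = -f/2)
n(9, 6)*(-10 + D(-11)) = (-½*6)*(-10 - 8/(-11)) = -3*(-10 - 8*(-1/11)) = -3*(-10 + 8/11) = -3*(-102/11) = 306/11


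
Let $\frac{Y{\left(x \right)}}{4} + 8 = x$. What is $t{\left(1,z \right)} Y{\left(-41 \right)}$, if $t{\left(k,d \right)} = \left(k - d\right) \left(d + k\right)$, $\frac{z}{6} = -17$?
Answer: $2038988$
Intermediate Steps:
$z = -102$ ($z = 6 \left(-17\right) = -102$)
$Y{\left(x \right)} = -32 + 4 x$
$t{\left(k,d \right)} = \left(d + k\right) \left(k - d\right)$
$t{\left(1,z \right)} Y{\left(-41 \right)} = \left(1^{2} - \left(-102\right)^{2}\right) \left(-32 + 4 \left(-41\right)\right) = \left(1 - 10404\right) \left(-32 - 164\right) = \left(1 - 10404\right) \left(-196\right) = \left(-10403\right) \left(-196\right) = 2038988$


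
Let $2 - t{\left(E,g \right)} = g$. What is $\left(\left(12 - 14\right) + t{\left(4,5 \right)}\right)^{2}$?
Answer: $25$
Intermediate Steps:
$t{\left(E,g \right)} = 2 - g$
$\left(\left(12 - 14\right) + t{\left(4,5 \right)}\right)^{2} = \left(\left(12 - 14\right) + \left(2 - 5\right)\right)^{2} = \left(-2 + \left(2 - 5\right)\right)^{2} = \left(-2 - 3\right)^{2} = \left(-5\right)^{2} = 25$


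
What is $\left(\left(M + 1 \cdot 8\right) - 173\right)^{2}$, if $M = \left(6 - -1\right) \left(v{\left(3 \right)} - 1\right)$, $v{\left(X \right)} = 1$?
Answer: $27225$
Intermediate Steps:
$M = 0$ ($M = \left(6 - -1\right) \left(1 - 1\right) = \left(6 + 1\right) 0 = 7 \cdot 0 = 0$)
$\left(\left(M + 1 \cdot 8\right) - 173\right)^{2} = \left(\left(0 + 1 \cdot 8\right) - 173\right)^{2} = \left(\left(0 + 8\right) - 173\right)^{2} = \left(8 - 173\right)^{2} = \left(-165\right)^{2} = 27225$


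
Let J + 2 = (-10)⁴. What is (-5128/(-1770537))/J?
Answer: 2564/8850914463 ≈ 2.8969e-7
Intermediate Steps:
J = 9998 (J = -2 + (-10)⁴ = -2 + 10000 = 9998)
(-5128/(-1770537))/J = -5128/(-1770537)/9998 = -5128*(-1/1770537)*(1/9998) = (5128/1770537)*(1/9998) = 2564/8850914463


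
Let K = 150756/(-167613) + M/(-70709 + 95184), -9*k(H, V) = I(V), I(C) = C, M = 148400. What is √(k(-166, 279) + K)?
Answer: 251*I*√1226924310579/54697709 ≈ 5.0829*I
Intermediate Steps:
k(H, V) = -V/9
K = 282453548/54697709 (K = 150756/(-167613) + 148400/(-70709 + 95184) = 150756*(-1/167613) + 148400/24475 = -50252/55871 + 148400*(1/24475) = -50252/55871 + 5936/979 = 282453548/54697709 ≈ 5.1639)
√(k(-166, 279) + K) = √(-⅑*279 + 282453548/54697709) = √(-31 + 282453548/54697709) = √(-1413175431/54697709) = 251*I*√1226924310579/54697709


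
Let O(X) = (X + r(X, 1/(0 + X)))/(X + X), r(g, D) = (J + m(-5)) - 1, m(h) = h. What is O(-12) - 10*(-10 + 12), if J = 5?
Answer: -467/24 ≈ -19.458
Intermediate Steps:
r(g, D) = -1 (r(g, D) = (5 - 5) - 1 = 0 - 1 = -1)
O(X) = (-1 + X)/(2*X) (O(X) = (X - 1)/(X + X) = (-1 + X)/((2*X)) = (-1 + X)*(1/(2*X)) = (-1 + X)/(2*X))
O(-12) - 10*(-10 + 12) = (1/2)*(-1 - 12)/(-12) - 10*(-10 + 12) = (1/2)*(-1/12)*(-13) - 10*2 = 13/24 - 20 = -467/24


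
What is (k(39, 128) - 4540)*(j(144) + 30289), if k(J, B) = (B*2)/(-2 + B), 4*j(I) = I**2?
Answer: -10141446916/63 ≈ -1.6098e+8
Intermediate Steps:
j(I) = I**2/4
k(J, B) = 2*B/(-2 + B) (k(J, B) = (2*B)/(-2 + B) = 2*B/(-2 + B))
(k(39, 128) - 4540)*(j(144) + 30289) = (2*128/(-2 + 128) - 4540)*((1/4)*144**2 + 30289) = (2*128/126 - 4540)*((1/4)*20736 + 30289) = (2*128*(1/126) - 4540)*(5184 + 30289) = (128/63 - 4540)*35473 = -285892/63*35473 = -10141446916/63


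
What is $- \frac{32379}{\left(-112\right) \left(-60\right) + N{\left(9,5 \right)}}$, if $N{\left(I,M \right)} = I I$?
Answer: $- \frac{10793}{2267} \approx -4.7609$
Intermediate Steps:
$N{\left(I,M \right)} = I^{2}$
$- \frac{32379}{\left(-112\right) \left(-60\right) + N{\left(9,5 \right)}} = - \frac{32379}{\left(-112\right) \left(-60\right) + 9^{2}} = - \frac{32379}{6720 + 81} = - \frac{32379}{6801} = \left(-32379\right) \frac{1}{6801} = - \frac{10793}{2267}$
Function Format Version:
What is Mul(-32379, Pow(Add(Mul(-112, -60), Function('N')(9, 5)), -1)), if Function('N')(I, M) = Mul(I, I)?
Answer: Rational(-10793, 2267) ≈ -4.7609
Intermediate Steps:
Function('N')(I, M) = Pow(I, 2)
Mul(-32379, Pow(Add(Mul(-112, -60), Function('N')(9, 5)), -1)) = Mul(-32379, Pow(Add(Mul(-112, -60), Pow(9, 2)), -1)) = Mul(-32379, Pow(Add(6720, 81), -1)) = Mul(-32379, Pow(6801, -1)) = Mul(-32379, Rational(1, 6801)) = Rational(-10793, 2267)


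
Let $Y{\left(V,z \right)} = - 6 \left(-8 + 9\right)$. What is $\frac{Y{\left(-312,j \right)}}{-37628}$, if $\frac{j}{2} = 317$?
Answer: $\frac{3}{18814} \approx 0.00015946$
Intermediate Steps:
$j = 634$ ($j = 2 \cdot 317 = 634$)
$Y{\left(V,z \right)} = -6$ ($Y{\left(V,z \right)} = \left(-6\right) 1 = -6$)
$\frac{Y{\left(-312,j \right)}}{-37628} = - \frac{6}{-37628} = \left(-6\right) \left(- \frac{1}{37628}\right) = \frac{3}{18814}$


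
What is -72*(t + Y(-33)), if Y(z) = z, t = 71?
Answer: -2736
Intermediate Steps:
-72*(t + Y(-33)) = -72*(71 - 33) = -72*38 = -2736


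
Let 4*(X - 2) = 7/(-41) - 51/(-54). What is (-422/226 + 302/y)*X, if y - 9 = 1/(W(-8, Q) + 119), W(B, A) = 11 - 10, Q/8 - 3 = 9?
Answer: 25039012775/360595656 ≈ 69.438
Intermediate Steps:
Q = 96 (Q = 24 + 8*9 = 24 + 72 = 96)
W(B, A) = 1
y = 1081/120 (y = 9 + 1/(1 + 119) = 9 + 1/120 = 1081/120 ≈ 9.0083)
X = 6475/2952 (X = 2 + (7/(-41) - 51/(-54))/4 = 2 + (7*(-1/41) - 51*(-1/54))/4 = 2 + (-7/41 + 17/18)/4 = 2 + (¼)*(571/738) = 2 + 571/2952 = 6475/2952 ≈ 2.1934)
(-422/226 + 302/y)*X = (-422/226 + 302/(1081/120))*(6475/2952) = (-422*1/226 + 302*(120/1081))*(6475/2952) = (-211/113 + 36240/1081)*(6475/2952) = (3867029/122153)*(6475/2952) = 25039012775/360595656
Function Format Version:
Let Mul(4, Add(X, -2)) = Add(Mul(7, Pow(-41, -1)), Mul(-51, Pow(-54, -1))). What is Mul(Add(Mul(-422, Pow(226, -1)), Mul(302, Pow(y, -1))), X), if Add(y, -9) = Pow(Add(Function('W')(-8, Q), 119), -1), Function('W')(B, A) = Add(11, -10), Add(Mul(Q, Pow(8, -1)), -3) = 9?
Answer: Rational(25039012775, 360595656) ≈ 69.438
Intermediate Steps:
Q = 96 (Q = Add(24, Mul(8, 9)) = Add(24, 72) = 96)
Function('W')(B, A) = 1
y = Rational(1081, 120) (y = Add(9, Pow(Add(1, 119), -1)) = Add(9, Pow(120, -1)) = Add(9, Rational(1, 120)) = Rational(1081, 120) ≈ 9.0083)
X = Rational(6475, 2952) (X = Add(2, Mul(Rational(1, 4), Add(Mul(7, Pow(-41, -1)), Mul(-51, Pow(-54, -1))))) = Add(2, Mul(Rational(1, 4), Add(Mul(7, Rational(-1, 41)), Mul(-51, Rational(-1, 54))))) = Add(2, Mul(Rational(1, 4), Add(Rational(-7, 41), Rational(17, 18)))) = Add(2, Mul(Rational(1, 4), Rational(571, 738))) = Add(2, Rational(571, 2952)) = Rational(6475, 2952) ≈ 2.1934)
Mul(Add(Mul(-422, Pow(226, -1)), Mul(302, Pow(y, -1))), X) = Mul(Add(Mul(-422, Pow(226, -1)), Mul(302, Pow(Rational(1081, 120), -1))), Rational(6475, 2952)) = Mul(Add(Mul(-422, Rational(1, 226)), Mul(302, Rational(120, 1081))), Rational(6475, 2952)) = Mul(Add(Rational(-211, 113), Rational(36240, 1081)), Rational(6475, 2952)) = Mul(Rational(3867029, 122153), Rational(6475, 2952)) = Rational(25039012775, 360595656)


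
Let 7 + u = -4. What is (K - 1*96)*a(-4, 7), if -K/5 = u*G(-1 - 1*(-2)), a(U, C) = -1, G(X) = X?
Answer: 41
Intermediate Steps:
u = -11 (u = -7 - 4 = -11)
K = 55 (K = -(-55)*(-1 - 1*(-2)) = -(-55)*(-1 + 2) = -(-55) = -5*(-11) = 55)
(K - 1*96)*a(-4, 7) = (55 - 1*96)*(-1) = (55 - 96)*(-1) = -41*(-1) = 41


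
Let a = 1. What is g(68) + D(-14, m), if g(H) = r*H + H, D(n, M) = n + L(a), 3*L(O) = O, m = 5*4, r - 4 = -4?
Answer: 163/3 ≈ 54.333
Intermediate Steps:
r = 0 (r = 4 - 4 = 0)
m = 20
L(O) = O/3
D(n, M) = ⅓ + n (D(n, M) = n + (⅓)*1 = n + ⅓ = ⅓ + n)
g(H) = H (g(H) = 0*H + H = 0 + H = H)
g(68) + D(-14, m) = 68 + (⅓ - 14) = 68 - 41/3 = 163/3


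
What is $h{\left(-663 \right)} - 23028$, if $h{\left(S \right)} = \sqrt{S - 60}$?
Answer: $-23028 + i \sqrt{723} \approx -23028.0 + 26.889 i$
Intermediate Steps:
$h{\left(S \right)} = \sqrt{-60 + S}$
$h{\left(-663 \right)} - 23028 = \sqrt{-60 - 663} - 23028 = \sqrt{-723} - 23028 = i \sqrt{723} - 23028 = -23028 + i \sqrt{723}$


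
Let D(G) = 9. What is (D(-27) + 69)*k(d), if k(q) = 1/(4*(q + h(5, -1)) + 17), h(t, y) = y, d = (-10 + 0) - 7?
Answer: -78/55 ≈ -1.4182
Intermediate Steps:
d = -17 (d = -10 - 7 = -17)
k(q) = 1/(13 + 4*q) (k(q) = 1/(4*(q - 1) + 17) = 1/(4*(-1 + q) + 17) = 1/((-4 + 4*q) + 17) = 1/(13 + 4*q))
(D(-27) + 69)*k(d) = (9 + 69)/(13 + 4*(-17)) = 78/(13 - 68) = 78/(-55) = 78*(-1/55) = -78/55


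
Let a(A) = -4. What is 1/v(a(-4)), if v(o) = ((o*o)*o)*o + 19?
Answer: 1/275 ≈ 0.0036364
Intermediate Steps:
v(o) = 19 + o⁴ (v(o) = (o²*o)*o + 19 = o³*o + 19 = o⁴ + 19 = 19 + o⁴)
1/v(a(-4)) = 1/(19 + (-4)⁴) = 1/(19 + 256) = 1/275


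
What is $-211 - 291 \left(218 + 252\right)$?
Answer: $-136981$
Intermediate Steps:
$-211 - 291 \left(218 + 252\right) = -211 - 136770 = -136981$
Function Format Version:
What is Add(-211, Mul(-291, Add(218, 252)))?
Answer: -136981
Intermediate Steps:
Add(-211, Mul(-291, Add(218, 252))) = Add(-211, Mul(-291, 470)) = Add(-211, -136770) = -136981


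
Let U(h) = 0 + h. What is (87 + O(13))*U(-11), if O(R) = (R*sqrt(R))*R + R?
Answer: -1100 - 1859*sqrt(13) ≈ -7802.7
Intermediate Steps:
U(h) = h
O(R) = R + R**(5/2) (O(R) = R**(3/2)*R + R = R**(5/2) + R = R + R**(5/2))
(87 + O(13))*U(-11) = (87 + (13 + 13**(5/2)))*(-11) = (87 + (13 + 169*sqrt(13)))*(-11) = (100 + 169*sqrt(13))*(-11) = -1100 - 1859*sqrt(13)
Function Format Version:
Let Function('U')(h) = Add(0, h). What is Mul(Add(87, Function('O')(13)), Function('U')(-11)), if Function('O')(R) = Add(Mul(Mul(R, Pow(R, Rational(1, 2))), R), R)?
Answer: Add(-1100, Mul(-1859, Pow(13, Rational(1, 2)))) ≈ -7802.7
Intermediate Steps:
Function('U')(h) = h
Function('O')(R) = Add(R, Pow(R, Rational(5, 2))) (Function('O')(R) = Add(Mul(Pow(R, Rational(3, 2)), R), R) = Add(Pow(R, Rational(5, 2)), R) = Add(R, Pow(R, Rational(5, 2))))
Mul(Add(87, Function('O')(13)), Function('U')(-11)) = Mul(Add(87, Add(13, Pow(13, Rational(5, 2)))), -11) = Mul(Add(87, Add(13, Mul(169, Pow(13, Rational(1, 2))))), -11) = Mul(Add(100, Mul(169, Pow(13, Rational(1, 2)))), -11) = Add(-1100, Mul(-1859, Pow(13, Rational(1, 2))))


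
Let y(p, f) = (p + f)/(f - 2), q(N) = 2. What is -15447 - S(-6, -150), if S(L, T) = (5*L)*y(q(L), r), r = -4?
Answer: -15437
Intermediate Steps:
y(p, f) = (f + p)/(-2 + f)
S(L, T) = 5*L/3 (S(L, T) = (5*L)*((-4 + 2)/(-2 - 4)) = (5*L)*(-2/(-6)) = (5*L)*(-⅙*(-2)) = (5*L)*(⅓) = 5*L/3)
-15447 - S(-6, -150) = -15447 - 5*(-6)/3 = -15447 - 1*(-10) = -15447 + 10 = -15437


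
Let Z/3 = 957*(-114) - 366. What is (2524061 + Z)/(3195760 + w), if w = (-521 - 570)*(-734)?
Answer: 2195669/3996554 ≈ 0.54939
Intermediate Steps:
w = 800794 (w = -1091*(-734) = 800794)
Z = -328392 (Z = 3*(957*(-114) - 366) = 3*(-109098 - 366) = 3*(-109464) = -328392)
(2524061 + Z)/(3195760 + w) = (2524061 - 328392)/(3195760 + 800794) = 2195669/3996554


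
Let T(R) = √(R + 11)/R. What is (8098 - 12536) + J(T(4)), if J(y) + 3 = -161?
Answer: -4602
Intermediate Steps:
T(R) = √(11 + R)/R
J(y) = -164 (J(y) = -3 - 161 = -164)
(8098 - 12536) + J(T(4)) = (8098 - 12536) - 164 = -4438 - 164 = -4602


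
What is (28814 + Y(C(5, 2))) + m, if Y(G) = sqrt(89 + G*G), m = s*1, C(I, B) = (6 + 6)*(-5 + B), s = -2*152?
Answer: 28510 + sqrt(1385) ≈ 28547.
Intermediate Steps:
s = -304
C(I, B) = -60 + 12*B (C(I, B) = 12*(-5 + B) = -60 + 12*B)
m = -304 (m = -304*1 = -304)
Y(G) = sqrt(89 + G**2)
(28814 + Y(C(5, 2))) + m = (28814 + sqrt(89 + (-60 + 12*2)**2)) - 304 = (28814 + sqrt(89 + (-60 + 24)**2)) - 304 = (28814 + sqrt(89 + (-36)**2)) - 304 = (28814 + sqrt(89 + 1296)) - 304 = (28814 + sqrt(1385)) - 304 = 28510 + sqrt(1385)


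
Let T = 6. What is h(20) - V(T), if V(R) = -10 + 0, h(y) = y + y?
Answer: 50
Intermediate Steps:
h(y) = 2*y
V(R) = -10
h(20) - V(T) = 2*20 - 1*(-10) = 40 + 10 = 50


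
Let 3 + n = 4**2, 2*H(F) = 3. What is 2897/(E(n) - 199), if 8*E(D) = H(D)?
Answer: -46352/3181 ≈ -14.572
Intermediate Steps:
H(F) = 3/2 (H(F) = (1/2)*3 = 3/2)
n = 13 (n = -3 + 4**2 = -3 + 16 = 13)
E(D) = 3/16 (E(D) = (1/8)*(3/2) = 3/16)
2897/(E(n) - 199) = 2897/(3/16 - 199) = 2897/(-3181/16) = -16/3181*2897 = -46352/3181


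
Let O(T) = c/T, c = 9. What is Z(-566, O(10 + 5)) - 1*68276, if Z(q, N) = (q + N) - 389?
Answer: -346152/5 ≈ -69230.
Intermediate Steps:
O(T) = 9/T
Z(q, N) = -389 + N + q (Z(q, N) = (N + q) - 389 = -389 + N + q)
Z(-566, O(10 + 5)) - 1*68276 = (-389 + 9/(10 + 5) - 566) - 1*68276 = (-389 + 9/15 - 566) - 68276 = (-389 + 9*(1/15) - 566) - 68276 = (-389 + ⅗ - 566) - 68276 = -4772/5 - 68276 = -346152/5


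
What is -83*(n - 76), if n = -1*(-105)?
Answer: -2407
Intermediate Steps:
n = 105
-83*(n - 76) = -83*(105 - 76) = -83*29 = -2407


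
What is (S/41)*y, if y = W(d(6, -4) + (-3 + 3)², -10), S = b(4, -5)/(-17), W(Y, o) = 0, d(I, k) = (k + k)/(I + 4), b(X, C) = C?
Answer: 0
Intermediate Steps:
d(I, k) = 2*k/(4 + I) (d(I, k) = (2*k)/(4 + I) = 2*k/(4 + I))
S = 5/17 (S = -5/(-17) = -5*(-1/17) = 5/17 ≈ 0.29412)
y = 0
(S/41)*y = ((5/17)/41)*0 = ((5/17)*(1/41))*0 = (5/697)*0 = 0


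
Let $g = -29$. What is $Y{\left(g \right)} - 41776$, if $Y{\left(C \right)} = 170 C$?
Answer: $-46706$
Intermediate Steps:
$Y{\left(g \right)} - 41776 = 170 \left(-29\right) - 41776 = -4930 - 41776 = -46706$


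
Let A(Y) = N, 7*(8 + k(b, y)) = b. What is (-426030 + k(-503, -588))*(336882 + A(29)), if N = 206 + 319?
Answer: -143772448569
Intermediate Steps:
k(b, y) = -8 + b/7
N = 525
A(Y) = 525
(-426030 + k(-503, -588))*(336882 + A(29)) = (-426030 + (-8 + (⅐)*(-503)))*(336882 + 525) = (-426030 + (-8 - 503/7))*337407 = (-426030 - 559/7)*337407 = -2982769/7*337407 = -143772448569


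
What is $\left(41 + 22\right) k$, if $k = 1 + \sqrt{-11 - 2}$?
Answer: $63 + 63 i \sqrt{13} \approx 63.0 + 227.15 i$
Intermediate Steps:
$k = 1 + i \sqrt{13}$ ($k = 1 + \sqrt{-13} = 1 + i \sqrt{13} \approx 1.0 + 3.6056 i$)
$\left(41 + 22\right) k = \left(41 + 22\right) \left(1 + i \sqrt{13}\right) = 63 \left(1 + i \sqrt{13}\right) = 63 + 63 i \sqrt{13}$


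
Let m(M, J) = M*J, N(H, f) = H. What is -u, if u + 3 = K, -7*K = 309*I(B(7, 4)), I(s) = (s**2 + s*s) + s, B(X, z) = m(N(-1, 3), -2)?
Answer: 3111/7 ≈ 444.43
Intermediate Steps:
m(M, J) = J*M
B(X, z) = 2 (B(X, z) = -2*(-1) = 2)
I(s) = s + 2*s**2 (I(s) = (s**2 + s**2) + s = 2*s**2 + s = s + 2*s**2)
K = -3090/7 (K = -309*2*(1 + 2*2)/7 = -309*2*(1 + 4)/7 = -309*2*5/7 = -309*10/7 = -1/7*3090 = -3090/7 ≈ -441.43)
u = -3111/7 (u = -3 - 3090/7 = -3111/7 ≈ -444.43)
-u = -1*(-3111/7) = 3111/7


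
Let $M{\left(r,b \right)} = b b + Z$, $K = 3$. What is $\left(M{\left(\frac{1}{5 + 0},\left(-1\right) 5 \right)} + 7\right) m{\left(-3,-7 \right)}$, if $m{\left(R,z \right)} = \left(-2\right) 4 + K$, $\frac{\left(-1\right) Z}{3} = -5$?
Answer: $-235$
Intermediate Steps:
$Z = 15$ ($Z = \left(-3\right) \left(-5\right) = 15$)
$m{\left(R,z \right)} = -5$ ($m{\left(R,z \right)} = \left(-2\right) 4 + 3 = -8 + 3 = -5$)
$M{\left(r,b \right)} = 15 + b^{2}$ ($M{\left(r,b \right)} = b b + 15 = b^{2} + 15 = 15 + b^{2}$)
$\left(M{\left(\frac{1}{5 + 0},\left(-1\right) 5 \right)} + 7\right) m{\left(-3,-7 \right)} = \left(\left(15 + \left(\left(-1\right) 5\right)^{2}\right) + 7\right) \left(-5\right) = \left(\left(15 + \left(-5\right)^{2}\right) + 7\right) \left(-5\right) = \left(\left(15 + 25\right) + 7\right) \left(-5\right) = \left(40 + 7\right) \left(-5\right) = 47 \left(-5\right) = -235$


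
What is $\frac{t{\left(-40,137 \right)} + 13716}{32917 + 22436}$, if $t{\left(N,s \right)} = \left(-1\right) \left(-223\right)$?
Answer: $\frac{13939}{55353} \approx 0.25182$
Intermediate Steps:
$t{\left(N,s \right)} = 223$
$\frac{t{\left(-40,137 \right)} + 13716}{32917 + 22436} = \frac{223 + 13716}{32917 + 22436} = \frac{13939}{55353}$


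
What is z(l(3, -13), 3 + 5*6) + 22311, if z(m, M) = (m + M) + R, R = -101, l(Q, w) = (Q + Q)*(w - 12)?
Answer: 22093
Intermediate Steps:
l(Q, w) = 2*Q*(-12 + w) (l(Q, w) = (2*Q)*(-12 + w) = 2*Q*(-12 + w))
z(m, M) = -101 + M + m (z(m, M) = (m + M) - 101 = (M + m) - 101 = -101 + M + m)
z(l(3, -13), 3 + 5*6) + 22311 = (-101 + (3 + 5*6) + 2*3*(-12 - 13)) + 22311 = (-101 + (3 + 30) + 2*3*(-25)) + 22311 = (-101 + 33 - 150) + 22311 = -218 + 22311 = 22093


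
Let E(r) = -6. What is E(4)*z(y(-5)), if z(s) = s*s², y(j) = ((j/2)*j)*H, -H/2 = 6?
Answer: 20250000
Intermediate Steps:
H = -12 (H = -2*6 = -12)
y(j) = -6*j² (y(j) = ((j/2)*j)*(-12) = (j²/2)*(-12) = -6*j²)
z(s) = s³
E(4)*z(y(-5)) = -6*(-6*(-5)²)³ = -6*(-6*25)³ = -6*(-150)³ = -6*(-3375000) = 20250000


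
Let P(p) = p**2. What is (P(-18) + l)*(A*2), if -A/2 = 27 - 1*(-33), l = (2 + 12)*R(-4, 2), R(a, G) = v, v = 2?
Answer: -84480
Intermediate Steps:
R(a, G) = 2
l = 28 (l = (2 + 12)*2 = 14*2 = 28)
A = -120 (A = -2*(27 - 1*(-33)) = -2*(27 + 33) = -2*60 = -120)
(P(-18) + l)*(A*2) = ((-18)**2 + 28)*(-120*2) = (324 + 28)*(-240) = 352*(-240) = -84480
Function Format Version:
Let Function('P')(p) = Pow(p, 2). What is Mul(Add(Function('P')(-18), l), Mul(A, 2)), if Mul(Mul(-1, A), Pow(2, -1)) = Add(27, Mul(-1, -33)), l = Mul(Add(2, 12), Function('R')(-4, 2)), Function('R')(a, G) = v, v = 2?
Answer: -84480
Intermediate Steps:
Function('R')(a, G) = 2
l = 28 (l = Mul(Add(2, 12), 2) = Mul(14, 2) = 28)
A = -120 (A = Mul(-2, Add(27, Mul(-1, -33))) = Mul(-2, Add(27, 33)) = Mul(-2, 60) = -120)
Mul(Add(Function('P')(-18), l), Mul(A, 2)) = Mul(Add(Pow(-18, 2), 28), Mul(-120, 2)) = Mul(Add(324, 28), -240) = Mul(352, -240) = -84480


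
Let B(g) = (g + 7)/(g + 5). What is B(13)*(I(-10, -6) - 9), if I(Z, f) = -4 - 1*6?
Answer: -190/9 ≈ -21.111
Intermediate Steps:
I(Z, f) = -10 (I(Z, f) = -4 - 6 = -10)
B(g) = (7 + g)/(5 + g)
B(13)*(I(-10, -6) - 9) = ((7 + 13)/(5 + 13))*(-10 - 9) = (20/18)*(-19) = ((1/18)*20)*(-19) = (10/9)*(-19) = -190/9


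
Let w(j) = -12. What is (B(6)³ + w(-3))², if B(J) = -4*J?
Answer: 191434896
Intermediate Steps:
(B(6)³ + w(-3))² = ((-4*6)³ - 12)² = ((-24)³ - 12)² = (-13824 - 12)² = (-13836)² = 191434896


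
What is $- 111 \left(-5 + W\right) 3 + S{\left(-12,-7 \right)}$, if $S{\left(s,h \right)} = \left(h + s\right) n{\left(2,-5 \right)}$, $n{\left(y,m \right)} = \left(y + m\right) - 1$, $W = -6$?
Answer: $3739$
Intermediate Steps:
$n{\left(y,m \right)} = -1 + m + y$ ($n{\left(y,m \right)} = \left(m + y\right) - 1 = -1 + m + y$)
$S{\left(s,h \right)} = - 4 h - 4 s$ ($S{\left(s,h \right)} = \left(h + s\right) \left(-1 - 5 + 2\right) = \left(h + s\right) \left(-4\right) = - 4 h - 4 s$)
$- 111 \left(-5 + W\right) 3 + S{\left(-12,-7 \right)} = - 111 \left(-5 - 6\right) 3 - -76 = - 111 \left(\left(-11\right) 3\right) + \left(28 + 48\right) = \left(-111\right) \left(-33\right) + 76 = 3663 + 76 = 3739$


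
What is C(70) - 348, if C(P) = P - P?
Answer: -348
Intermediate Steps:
C(P) = 0
C(70) - 348 = 0 - 348 = -348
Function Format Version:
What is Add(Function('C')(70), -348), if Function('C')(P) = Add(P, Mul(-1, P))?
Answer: -348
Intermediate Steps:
Function('C')(P) = 0
Add(Function('C')(70), -348) = Add(0, -348) = -348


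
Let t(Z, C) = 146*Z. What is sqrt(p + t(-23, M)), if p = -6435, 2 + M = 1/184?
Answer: I*sqrt(9793) ≈ 98.96*I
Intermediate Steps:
M = -367/184 (M = -2 + 1/184 = -367/184 ≈ -1.9946)
sqrt(p + t(-23, M)) = sqrt(-6435 + 146*(-23)) = sqrt(-6435 - 3358) = sqrt(-9793) = I*sqrt(9793)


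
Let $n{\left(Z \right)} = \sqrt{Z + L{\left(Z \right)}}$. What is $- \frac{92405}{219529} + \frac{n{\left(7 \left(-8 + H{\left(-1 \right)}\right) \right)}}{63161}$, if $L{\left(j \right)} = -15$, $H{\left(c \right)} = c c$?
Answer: $- \frac{92405}{219529} + \frac{8 i}{63161} \approx -0.42092 + 0.00012666 i$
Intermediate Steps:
$H{\left(c \right)} = c^{2}$
$n{\left(Z \right)} = \sqrt{-15 + Z}$ ($n{\left(Z \right)} = \sqrt{Z - 15} = \sqrt{-15 + Z}$)
$- \frac{92405}{219529} + \frac{n{\left(7 \left(-8 + H{\left(-1 \right)}\right) \right)}}{63161} = - \frac{92405}{219529} + \frac{\sqrt{-15 + 7 \left(-8 + \left(-1\right)^{2}\right)}}{63161} = \left(-92405\right) \frac{1}{219529} + \sqrt{-15 + 7 \left(-8 + 1\right)} \frac{1}{63161} = - \frac{92405}{219529} + \sqrt{-15 + 7 \left(-7\right)} \frac{1}{63161} = - \frac{92405}{219529} + \sqrt{-15 - 49} \cdot \frac{1}{63161} = - \frac{92405}{219529} + \sqrt{-64} \cdot \frac{1}{63161} = - \frac{92405}{219529} + 8 i \frac{1}{63161} = - \frac{92405}{219529} + \frac{8 i}{63161}$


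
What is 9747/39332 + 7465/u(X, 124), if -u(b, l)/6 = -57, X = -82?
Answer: 148473427/6725772 ≈ 22.075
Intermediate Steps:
u(b, l) = 342 (u(b, l) = -6*(-57) = 342)
9747/39332 + 7465/u(X, 124) = 9747/39332 + 7465/342 = 148473427/6725772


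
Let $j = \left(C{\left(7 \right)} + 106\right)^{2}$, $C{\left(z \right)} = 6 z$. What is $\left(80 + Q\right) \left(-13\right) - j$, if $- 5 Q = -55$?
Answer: $-23087$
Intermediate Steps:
$Q = 11$ ($Q = \left(- \frac{1}{5}\right) \left(-55\right) = 11$)
$j = 21904$ ($j = \left(6 \cdot 7 + 106\right)^{2} = \left(42 + 106\right)^{2} = 148^{2} = 21904$)
$\left(80 + Q\right) \left(-13\right) - j = \left(80 + 11\right) \left(-13\right) - 21904 = 91 \left(-13\right) - 21904 = -1183 - 21904 = -23087$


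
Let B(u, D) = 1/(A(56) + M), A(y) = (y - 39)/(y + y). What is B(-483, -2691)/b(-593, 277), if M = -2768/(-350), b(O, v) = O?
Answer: -2800/13383417 ≈ -0.00020921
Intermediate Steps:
A(y) = (-39 + y)/(2*y) (A(y) = (-39 + y)/((2*y)) = (-39 + y)*(1/(2*y)) = (-39 + y)/(2*y))
M = 1384/175 (M = -2768*(-1/350) = 1384/175 ≈ 7.9086)
B(u, D) = 2800/22569 (B(u, D) = 1/((½)*(-39 + 56)/56 + 1384/175) = 1/((½)*(1/56)*17 + 1384/175) = 1/(17/112 + 1384/175) = 1/(22569/2800) = 2800/22569)
B(-483, -2691)/b(-593, 277) = (2800/22569)/(-593) = (2800/22569)*(-1/593) = -2800/13383417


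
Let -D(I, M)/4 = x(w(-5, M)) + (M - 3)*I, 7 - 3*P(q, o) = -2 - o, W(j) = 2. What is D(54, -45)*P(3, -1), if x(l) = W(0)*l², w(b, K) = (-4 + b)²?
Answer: -112320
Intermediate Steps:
P(q, o) = 3 + o/3 (P(q, o) = 7/3 - (-2 - o)/3 = 7/3 + (⅔ + o/3) = 3 + o/3)
x(l) = 2*l²
D(I, M) = -52488 - 4*I*(-3 + M) (D(I, M) = -4*(2*((-4 - 5)²)² + (M - 3)*I) = -4*(2*((-9)²)² + (-3 + M)*I) = -4*(2*81² + I*(-3 + M)) = -4*(2*6561 + I*(-3 + M)) = -4*(13122 + I*(-3 + M)) = -52488 - 4*I*(-3 + M))
D(54, -45)*P(3, -1) = (-52488 + 12*54 - 4*54*(-45))*(3 + (⅓)*(-1)) = (-52488 + 648 + 9720)*(3 - ⅓) = -42120*8/3 = -112320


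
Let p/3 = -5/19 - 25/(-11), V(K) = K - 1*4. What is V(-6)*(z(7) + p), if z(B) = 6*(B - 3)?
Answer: -62760/209 ≈ -300.29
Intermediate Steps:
V(K) = -4 + K (V(K) = K - 4 = -4 + K)
z(B) = -18 + 6*B (z(B) = 6*(-3 + B) = -18 + 6*B)
p = 1260/209 (p = 3*(-5/19 - 25/(-11)) = 3*(-5*1/19 - 25*(-1/11)) = 3*(-5/19 + 25/11) = 3*(420/209) = 1260/209 ≈ 6.0287)
V(-6)*(z(7) + p) = (-4 - 6)*((-18 + 6*7) + 1260/209) = -10*((-18 + 42) + 1260/209) = -10*(24 + 1260/209) = -10*6276/209 = -62760/209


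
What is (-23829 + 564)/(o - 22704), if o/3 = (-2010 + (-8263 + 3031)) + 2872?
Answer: 165/254 ≈ 0.64961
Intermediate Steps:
o = -13110 (o = 3*((-2010 + (-8263 + 3031)) + 2872) = 3*((-2010 - 5232) + 2872) = 3*(-7242 + 2872) = 3*(-4370) = -13110)
(-23829 + 564)/(o - 22704) = (-23829 + 564)/(-13110 - 22704) = -23265/(-35814) = -23265*(-1/35814) = 165/254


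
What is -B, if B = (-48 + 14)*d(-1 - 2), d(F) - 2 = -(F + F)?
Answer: 272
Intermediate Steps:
d(F) = 2 - 2*F (d(F) = 2 - (F + F) = 2 - 2*F)
B = -272 (B = (-48 + 14)*(2 - 2*(-1 - 2)) = -34*(2 - 2*(-3)) = -34*(2 + 6) = -34*8 = -272)
-B = -1*(-272) = 272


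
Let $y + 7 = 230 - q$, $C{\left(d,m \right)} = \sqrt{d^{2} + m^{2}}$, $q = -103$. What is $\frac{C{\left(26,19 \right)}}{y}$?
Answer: $\frac{\sqrt{1037}}{326} \approx 0.098781$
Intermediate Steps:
$y = 326$ ($y = -7 + \left(230 - -103\right) = -7 + \left(230 + 103\right) = -7 + 333 = 326$)
$\frac{C{\left(26,19 \right)}}{y} = \frac{\sqrt{26^{2} + 19^{2}}}{326} = \sqrt{676 + 361} \cdot \frac{1}{326} = \sqrt{1037} \cdot \frac{1}{326} = \frac{\sqrt{1037}}{326}$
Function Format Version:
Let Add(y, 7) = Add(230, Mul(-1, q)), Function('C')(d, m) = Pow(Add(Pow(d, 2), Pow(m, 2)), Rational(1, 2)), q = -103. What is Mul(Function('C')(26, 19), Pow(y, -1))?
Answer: Mul(Rational(1, 326), Pow(1037, Rational(1, 2))) ≈ 0.098781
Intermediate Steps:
y = 326 (y = Add(-7, Add(230, Mul(-1, -103))) = Add(-7, Add(230, 103)) = Add(-7, 333) = 326)
Mul(Function('C')(26, 19), Pow(y, -1)) = Mul(Pow(Add(Pow(26, 2), Pow(19, 2)), Rational(1, 2)), Pow(326, -1)) = Mul(Pow(Add(676, 361), Rational(1, 2)), Rational(1, 326)) = Mul(Pow(1037, Rational(1, 2)), Rational(1, 326)) = Mul(Rational(1, 326), Pow(1037, Rational(1, 2)))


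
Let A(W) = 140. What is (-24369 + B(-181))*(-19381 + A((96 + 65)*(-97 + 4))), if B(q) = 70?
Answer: 467537059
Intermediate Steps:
(-24369 + B(-181))*(-19381 + A((96 + 65)*(-97 + 4))) = (-24369 + 70)*(-19381 + 140) = -24299*(-19241) = 467537059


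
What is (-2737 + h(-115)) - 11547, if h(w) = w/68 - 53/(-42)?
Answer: -20398165/1428 ≈ -14284.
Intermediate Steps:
h(w) = 53/42 + w/68 (h(w) = w*(1/68) - 53*(-1/42) = w/68 + 53/42 = 53/42 + w/68)
(-2737 + h(-115)) - 11547 = (-2737 + (53/42 + (1/68)*(-115))) - 11547 = (-2737 + (53/42 - 115/68)) - 11547 = (-2737 - 613/1428) - 11547 = -3909049/1428 - 11547 = -20398165/1428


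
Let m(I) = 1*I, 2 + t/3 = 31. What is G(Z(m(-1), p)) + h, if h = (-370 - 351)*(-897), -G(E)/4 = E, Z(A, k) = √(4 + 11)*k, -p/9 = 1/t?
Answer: 646737 + 12*√15/29 ≈ 6.4674e+5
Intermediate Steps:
t = 87 (t = -6 + 3*31 = -6 + 93 = 87)
m(I) = I
p = -3/29 (p = -9/87 = -9*1/87 = -3/29 ≈ -0.10345)
Z(A, k) = k*√15 (Z(A, k) = √15*k = k*√15)
G(E) = -4*E
h = 646737 (h = -721*(-897) = 646737)
G(Z(m(-1), p)) + h = -(-12)*√15/29 + 646737 = 12*√15/29 + 646737 = 646737 + 12*√15/29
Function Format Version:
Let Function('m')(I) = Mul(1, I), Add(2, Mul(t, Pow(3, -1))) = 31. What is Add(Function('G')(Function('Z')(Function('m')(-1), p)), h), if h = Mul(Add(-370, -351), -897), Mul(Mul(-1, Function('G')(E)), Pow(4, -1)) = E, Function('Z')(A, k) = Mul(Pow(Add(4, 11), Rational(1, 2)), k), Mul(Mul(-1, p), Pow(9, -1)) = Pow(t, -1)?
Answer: Add(646737, Mul(Rational(12, 29), Pow(15, Rational(1, 2)))) ≈ 6.4674e+5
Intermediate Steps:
t = 87 (t = Add(-6, Mul(3, 31)) = Add(-6, 93) = 87)
Function('m')(I) = I
p = Rational(-3, 29) (p = Mul(-9, Pow(87, -1)) = Mul(-9, Rational(1, 87)) = Rational(-3, 29) ≈ -0.10345)
Function('Z')(A, k) = Mul(k, Pow(15, Rational(1, 2))) (Function('Z')(A, k) = Mul(Pow(15, Rational(1, 2)), k) = Mul(k, Pow(15, Rational(1, 2))))
Function('G')(E) = Mul(-4, E)
h = 646737 (h = Mul(-721, -897) = 646737)
Add(Function('G')(Function('Z')(Function('m')(-1), p)), h) = Add(Mul(-4, Mul(Rational(-3, 29), Pow(15, Rational(1, 2)))), 646737) = Add(Mul(Rational(12, 29), Pow(15, Rational(1, 2))), 646737) = Add(646737, Mul(Rational(12, 29), Pow(15, Rational(1, 2))))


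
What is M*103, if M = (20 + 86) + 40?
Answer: 15038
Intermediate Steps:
M = 146 (M = 106 + 40 = 146)
M*103 = 146*103 = 15038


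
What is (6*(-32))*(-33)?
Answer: 6336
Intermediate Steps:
(6*(-32))*(-33) = -192*(-33) = 6336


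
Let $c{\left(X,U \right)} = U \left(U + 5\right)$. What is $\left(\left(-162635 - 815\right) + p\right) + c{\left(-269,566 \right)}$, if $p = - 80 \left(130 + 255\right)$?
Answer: $128936$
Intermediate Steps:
$c{\left(X,U \right)} = U \left(5 + U\right)$
$p = -30800$ ($p = \left(-80\right) 385 = -30800$)
$\left(\left(-162635 - 815\right) + p\right) + c{\left(-269,566 \right)} = \left(\left(-162635 - 815\right) - 30800\right) + 566 \left(5 + 566\right) = \left(-163450 - 30800\right) + 566 \cdot 571 = -194250 + 323186 = 128936$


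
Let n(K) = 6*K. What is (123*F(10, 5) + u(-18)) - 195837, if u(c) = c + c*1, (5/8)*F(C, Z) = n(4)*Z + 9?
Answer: -852429/5 ≈ -1.7049e+5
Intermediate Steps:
F(C, Z) = 72/5 + 192*Z/5 (F(C, Z) = 8*((6*4)*Z + 9)/5 = 8*(24*Z + 9)/5 = 8*(9 + 24*Z)/5 = 72/5 + 192*Z/5)
u(c) = 2*c (u(c) = c + c = 2*c)
(123*F(10, 5) + u(-18)) - 195837 = (123*(72/5 + (192/5)*5) + 2*(-18)) - 195837 = (123*(72/5 + 192) - 36) - 195837 = (123*(1032/5) - 36) - 195837 = (126936/5 - 36) - 195837 = 126756/5 - 195837 = -852429/5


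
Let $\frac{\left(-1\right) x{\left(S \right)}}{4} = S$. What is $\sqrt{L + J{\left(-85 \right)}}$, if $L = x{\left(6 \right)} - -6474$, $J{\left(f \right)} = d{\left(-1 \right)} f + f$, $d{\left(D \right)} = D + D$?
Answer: $\sqrt{6535} \approx 80.839$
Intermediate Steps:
$x{\left(S \right)} = - 4 S$
$d{\left(D \right)} = 2 D$
$J{\left(f \right)} = - f$ ($J{\left(f \right)} = 2 \left(-1\right) f + f = - 2 f + f = - f$)
$L = 6450$ ($L = \left(-4\right) 6 - -6474 = -24 + 6474 = 6450$)
$\sqrt{L + J{\left(-85 \right)}} = \sqrt{6450 - -85} = \sqrt{6450 + 85} = \sqrt{6535}$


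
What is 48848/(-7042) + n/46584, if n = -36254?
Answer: -632708975/82011132 ≈ -7.7149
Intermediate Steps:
48848/(-7042) + n/46584 = 48848/(-7042) - 36254/46584 = 48848*(-1/7042) - 36254*1/46584 = -24424/3521 - 18127/23292 = -632708975/82011132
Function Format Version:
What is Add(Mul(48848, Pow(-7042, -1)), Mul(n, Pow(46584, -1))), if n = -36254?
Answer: Rational(-632708975, 82011132) ≈ -7.7149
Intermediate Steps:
Add(Mul(48848, Pow(-7042, -1)), Mul(n, Pow(46584, -1))) = Add(Mul(48848, Pow(-7042, -1)), Mul(-36254, Pow(46584, -1))) = Add(Mul(48848, Rational(-1, 7042)), Mul(-36254, Rational(1, 46584))) = Add(Rational(-24424, 3521), Rational(-18127, 23292)) = Rational(-632708975, 82011132)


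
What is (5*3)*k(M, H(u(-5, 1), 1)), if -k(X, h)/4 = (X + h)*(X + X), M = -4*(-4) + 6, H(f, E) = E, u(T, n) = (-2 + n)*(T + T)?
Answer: -60720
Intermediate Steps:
u(T, n) = 2*T*(-2 + n) (u(T, n) = (-2 + n)*(2*T) = 2*T*(-2 + n))
M = 22 (M = 16 + 6 = 22)
k(X, h) = -8*X*(X + h) (k(X, h) = -4*(X + h)*(X + X) = -4*(X + h)*2*X = -8*X*(X + h))
(5*3)*k(M, H(u(-5, 1), 1)) = (5*3)*(-8*22*(22 + 1)) = 15*(-8*22*23) = 15*(-4048) = -60720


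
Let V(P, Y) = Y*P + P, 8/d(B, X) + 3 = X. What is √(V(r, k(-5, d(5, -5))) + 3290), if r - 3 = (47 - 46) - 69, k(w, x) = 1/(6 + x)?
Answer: 2*√803 ≈ 56.674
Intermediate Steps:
d(B, X) = 8/(-3 + X)
r = -65 (r = 3 + ((47 - 46) - 69) = 3 + (1 - 69) = 3 - 68 = -65)
V(P, Y) = P + P*Y (V(P, Y) = P*Y + P = P + P*Y)
√(V(r, k(-5, d(5, -5))) + 3290) = √(-65*(1 + 1/(6 + 8/(-3 - 5))) + 3290) = √(-65*(1 + 1/(6 + 8/(-8))) + 3290) = √(-65*(1 + 1/(6 + 8*(-⅛))) + 3290) = √(-65*(1 + 1/(6 - 1)) + 3290) = √(-65*(1 + 1/5) + 3290) = √(-65*(1 + ⅕) + 3290) = √(-65*6/5 + 3290) = √(-78 + 3290) = √3212 = 2*√803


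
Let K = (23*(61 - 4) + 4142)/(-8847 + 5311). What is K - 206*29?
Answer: -21129517/3536 ≈ -5975.5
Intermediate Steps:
K = -5453/3536 (K = (23*57 + 4142)/(-3536) = (1311 + 4142)*(-1/3536) = 5453*(-1/3536) = -5453/3536 ≈ -1.5421)
K - 206*29 = -5453/3536 - 206*29 = -5453/3536 - 5974 = -21129517/3536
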